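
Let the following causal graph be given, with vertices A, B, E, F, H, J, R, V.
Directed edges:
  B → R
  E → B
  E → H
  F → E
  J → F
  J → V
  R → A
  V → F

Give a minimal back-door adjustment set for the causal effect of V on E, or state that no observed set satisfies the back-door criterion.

V→E: minimal back-door set {J}.

desc(V)\{V}={A,B,E,F,H,R}; candidates ⊆ {J}.
size 0: {}; under {} V still reaches {A,B,E,F,H,J,R} ∋ E.
{J}: V⊥E given {J} in G with V→· removed — back-door holds.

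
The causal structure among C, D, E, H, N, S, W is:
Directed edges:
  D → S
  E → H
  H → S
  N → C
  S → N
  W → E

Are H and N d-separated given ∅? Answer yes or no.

Bayes-Ball from H | ∅ reaches {C,E,N,S,W}.
N ∈ reach(H|∅) ⇒ H ⊥̸ N | ∅.

No — H and N are d-connected given ∅.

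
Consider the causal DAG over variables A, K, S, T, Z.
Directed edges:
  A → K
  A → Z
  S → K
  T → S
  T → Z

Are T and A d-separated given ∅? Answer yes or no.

Yes — T ⊥ A | ∅.

Bayes-Ball from T | ∅ reaches {K,S,Z}.
A ∉ reach(T|∅) ⇒ T ⊥ A | ∅.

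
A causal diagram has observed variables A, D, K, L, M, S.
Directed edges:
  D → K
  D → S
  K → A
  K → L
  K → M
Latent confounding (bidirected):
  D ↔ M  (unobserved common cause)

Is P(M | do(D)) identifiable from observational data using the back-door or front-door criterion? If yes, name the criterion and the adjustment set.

desc(D)\{D}={A,K,L,M,S}; candidates ⊆ {—}.
D↔M: latent back-door arc(s) into D.
size 0: {}; under {} D still reaches {M} ∋ M.
D↔M cannot be blocked by any observed set — no back-door set.
{K}: (i) intercepts every directed D→M path; (ii) no back-door D→{K}; (iii) {D} blocks every back-door {K}→M. Front-door holds.
P(M|do(D)) = Σ_{K} P(K|D) Σ_{D'} P(M|K,D')P(D').

P(M|do(D)): frontdoor, adjust for {K}.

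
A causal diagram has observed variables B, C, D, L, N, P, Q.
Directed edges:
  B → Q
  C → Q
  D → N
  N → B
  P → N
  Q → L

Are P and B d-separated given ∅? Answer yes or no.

Bayes-Ball from P | ∅ reaches {B,L,N,Q}.
B ∈ reach(P|∅) ⇒ P ⊥̸ B | ∅.

No — P and B are d-connected given ∅.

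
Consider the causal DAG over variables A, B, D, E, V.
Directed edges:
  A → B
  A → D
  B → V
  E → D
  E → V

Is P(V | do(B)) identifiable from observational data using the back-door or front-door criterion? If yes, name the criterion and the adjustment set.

desc(B)\{B}={V}; candidates ⊆ {A,D,E}.
∅: B⊥V given ∅ in G with B→· removed — back-door holds.
P(V|do(B)) = P(V|B) — no adjustment needed.

P(V|do(B)): backdoor, adjust for ∅.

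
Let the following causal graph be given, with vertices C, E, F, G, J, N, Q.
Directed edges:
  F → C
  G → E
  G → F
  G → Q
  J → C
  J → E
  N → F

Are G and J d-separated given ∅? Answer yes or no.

Yes — G ⊥ J | ∅.

Bayes-Ball from G | ∅ reaches {C,E,F,Q}.
J ∉ reach(G|∅) ⇒ G ⊥ J | ∅.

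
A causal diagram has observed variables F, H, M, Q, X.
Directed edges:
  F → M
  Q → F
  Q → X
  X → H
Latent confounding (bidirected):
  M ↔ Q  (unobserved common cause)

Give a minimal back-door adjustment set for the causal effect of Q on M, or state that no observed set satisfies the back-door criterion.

desc(Q)\{Q}={F,H,M,X}; candidates ⊆ {—}.
Q↔M: latent back-door arc(s) into Q.
size 0: {}; under {} Q still reaches {M} ∋ M.
Q↔M cannot be blocked by any observed set — no back-door set.

Q→M: no observed back-door set.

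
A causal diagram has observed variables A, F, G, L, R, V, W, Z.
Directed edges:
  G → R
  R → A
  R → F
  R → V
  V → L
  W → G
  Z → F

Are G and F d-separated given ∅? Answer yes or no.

Bayes-Ball from G | ∅ reaches {A,F,L,R,V,W}.
F ∈ reach(G|∅) ⇒ G ⊥̸ F | ∅.

No — G and F are d-connected given ∅.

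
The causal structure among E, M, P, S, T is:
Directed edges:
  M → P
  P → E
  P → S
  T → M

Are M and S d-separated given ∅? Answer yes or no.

Bayes-Ball from M | ∅ reaches {E,P,S,T}.
S ∈ reach(M|∅) ⇒ M ⊥̸ S | ∅.

No — M and S are d-connected given ∅.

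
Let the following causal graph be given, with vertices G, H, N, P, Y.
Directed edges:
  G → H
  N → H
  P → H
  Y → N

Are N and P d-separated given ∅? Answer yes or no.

Yes — N ⊥ P | ∅.

Bayes-Ball from N | ∅ reaches {H,Y}.
P ∉ reach(N|∅) ⇒ N ⊥ P | ∅.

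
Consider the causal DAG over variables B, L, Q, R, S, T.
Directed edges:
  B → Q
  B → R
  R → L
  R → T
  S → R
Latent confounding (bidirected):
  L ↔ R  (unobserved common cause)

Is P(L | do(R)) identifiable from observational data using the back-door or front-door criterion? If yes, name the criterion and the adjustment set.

P(L|do(R)): not identifiable (no BD/FD set).

desc(R)\{R}={L,T}; candidates ⊆ {B,Q,S}.
R↔L: latent back-door arc(s) into R.
size 0: {}; under {} R still reaches {B,L,Q,S} ∋ L.
size 1: {B}, {Q}, {S}; under {B} R still reaches {L,S} ∋ L.
size 2: {B,Q}, {B,S}, {Q,S}; under {B,Q} R still reaches {L,S} ∋ L.
R↔L cannot be blocked by any observed set — no back-door set.
No mediator lies on a directed R→…→L path.
Neither criterion identifies P(L|do(R)) in this graph.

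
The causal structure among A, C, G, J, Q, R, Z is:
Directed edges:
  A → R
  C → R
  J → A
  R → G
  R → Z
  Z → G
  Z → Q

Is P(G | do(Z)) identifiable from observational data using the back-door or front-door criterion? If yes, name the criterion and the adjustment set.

P(G|do(Z)): backdoor, adjust for {R}.

desc(Z)\{Z}={G,Q}; candidates ⊆ {A,C,J,R}.
size 0: {}; under {} Z still reaches {A,C,G,J,R} ∋ G.
{R}: Z⊥G given {R} in G with Z→· removed — back-door holds.
P(G|do(Z)) = Σ_{R} P(G|Z,R)·P(R).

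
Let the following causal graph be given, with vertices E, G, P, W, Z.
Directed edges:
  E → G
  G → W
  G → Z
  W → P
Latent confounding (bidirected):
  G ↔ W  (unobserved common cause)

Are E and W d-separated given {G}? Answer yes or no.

No — E and W are d-connected given {G}.

Bayes-Ball from E | {G} reaches {P,W}.
W ∈ reach(E|{G}) ⇒ E ⊥̸ W | {G}.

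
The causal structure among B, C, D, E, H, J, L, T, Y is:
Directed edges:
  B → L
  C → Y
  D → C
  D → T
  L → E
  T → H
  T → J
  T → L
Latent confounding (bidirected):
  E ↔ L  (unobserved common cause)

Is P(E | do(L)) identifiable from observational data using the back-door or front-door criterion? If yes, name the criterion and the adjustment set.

P(E|do(L)): not identifiable (no BD/FD set).

desc(L)\{L}={E}; candidates ⊆ {B,C,D,H,J,T,Y}.
L↔E: latent back-door arc(s) into L.
size 0: {}; under {} L still reaches {B,C,D,E,H,J,T,Y} ∋ E.
size 1: {B}, {C}, {D} …(+4); under {B} L still reaches {C,D,E,H,J,T,Y} ∋ E.
size 2: {B,C}, {B,D}, {B,H} …(+18); under {B,C} L still reaches {D,E,H,J,T} ∋ E.
L↔E cannot be blocked by any observed set — no back-door set.
No mediator lies on a directed L→…→E path.
Neither criterion identifies P(E|do(L)) in this graph.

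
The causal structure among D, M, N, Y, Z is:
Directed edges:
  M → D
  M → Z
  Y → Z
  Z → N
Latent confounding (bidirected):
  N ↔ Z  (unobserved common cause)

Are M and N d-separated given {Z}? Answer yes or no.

Bayes-Ball from M | {Z} reaches {D,N,Y}.
N ∈ reach(M|{Z}) ⇒ M ⊥̸ N | {Z}.

No — M and N are d-connected given {Z}.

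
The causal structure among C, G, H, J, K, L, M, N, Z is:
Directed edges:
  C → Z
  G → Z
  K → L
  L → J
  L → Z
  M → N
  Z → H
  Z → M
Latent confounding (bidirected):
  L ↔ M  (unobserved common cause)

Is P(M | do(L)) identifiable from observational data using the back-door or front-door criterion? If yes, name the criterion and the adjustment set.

desc(L)\{L}={H,J,M,N,Z}; candidates ⊆ {C,G,K}.
L↔M: latent back-door arc(s) into L.
size 0: {}; under {} L still reaches {K,M,N} ∋ M.
size 1: {C}, {G}, {K}; under {C} L still reaches {K,M,N} ∋ M.
size 2: {C,G}, {C,K}, {G,K}; under {C,G} L still reaches {K,M,N} ∋ M.
L↔M cannot be blocked by any observed set — no back-door set.
{Z}: (i) intercepts every directed L→M path; (ii) no back-door L→{Z}; (iii) {L} blocks every back-door {Z}→M. Front-door holds.
P(M|do(L)) = Σ_{Z} P(Z|L) Σ_{L'} P(M|Z,L')P(L').

P(M|do(L)): frontdoor, adjust for {Z}.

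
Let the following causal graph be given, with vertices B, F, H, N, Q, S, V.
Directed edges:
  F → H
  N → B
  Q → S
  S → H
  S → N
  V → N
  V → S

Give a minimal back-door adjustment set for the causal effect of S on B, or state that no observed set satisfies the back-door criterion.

S→B: minimal back-door set {V}.

desc(S)\{S}={B,H,N}; candidates ⊆ {F,Q,V}.
size 0: {}; under {} S still reaches {B,N,Q,V} ∋ B.
{V}: S⊥B given {V} in G with S→· removed — back-door holds.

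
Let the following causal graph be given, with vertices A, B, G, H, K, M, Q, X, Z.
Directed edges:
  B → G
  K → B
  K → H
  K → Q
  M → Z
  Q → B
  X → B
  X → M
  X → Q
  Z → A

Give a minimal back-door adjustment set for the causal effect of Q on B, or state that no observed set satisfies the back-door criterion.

desc(Q)\{Q}={B,G}; candidates ⊆ {A,H,K,M,X,Z}.
size 0: {}; under {} Q still reaches {A,B,G,H,K,M,X,Z} ∋ B.
size 1: {A}, {H}, {K} …(+3); under {A} Q still reaches {B,G,H,K,M,X,Z} ∋ B.
{K,X}: Q⊥B given {K,X} in G with Q→· removed — back-door holds.

Q→B: minimal back-door set {K, X}.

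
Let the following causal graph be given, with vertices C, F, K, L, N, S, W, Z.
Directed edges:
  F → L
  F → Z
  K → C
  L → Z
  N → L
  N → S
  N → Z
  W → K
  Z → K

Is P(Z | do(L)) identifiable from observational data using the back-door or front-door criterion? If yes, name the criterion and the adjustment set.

P(Z|do(L)): backdoor, adjust for {F, N}.

desc(L)\{L}={C,K,Z}; candidates ⊆ {F,N,S,W}.
size 0: {}; under {} L still reaches {C,F,K,N,S,Z} ∋ Z.
size 1: {F}, {N}, {S} …(+1); under {F} L still reaches {C,K,N,S,Z} ∋ Z.
{F,N}: L⊥Z given {F,N} in G with L→· removed — back-door holds.
P(Z|do(L)) = Σ_{F,N} P(Z|L,F,N)·P(F,N).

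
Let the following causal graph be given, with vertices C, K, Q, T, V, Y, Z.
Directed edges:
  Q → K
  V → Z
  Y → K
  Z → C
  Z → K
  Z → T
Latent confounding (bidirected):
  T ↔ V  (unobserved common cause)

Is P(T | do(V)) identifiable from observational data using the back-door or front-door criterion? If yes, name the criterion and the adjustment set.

desc(V)\{V}={C,K,T,Z}; candidates ⊆ {Q,Y}.
V↔T: latent back-door arc(s) into V.
size 0: {}; under {} V still reaches {T} ∋ T.
size 1: {Q}, {Y}; under {Q} V still reaches {T} ∋ T.
size 2: {Q,Y}; under {Q,Y} V still reaches {T} ∋ T.
V↔T cannot be blocked by any observed set — no back-door set.
{Z}: (i) intercepts every directed V→T path; (ii) no back-door V→{Z}; (iii) {V} blocks every back-door {Z}→T. Front-door holds.
P(T|do(V)) = Σ_{Z} P(Z|V) Σ_{V'} P(T|Z,V')P(V').

P(T|do(V)): frontdoor, adjust for {Z}.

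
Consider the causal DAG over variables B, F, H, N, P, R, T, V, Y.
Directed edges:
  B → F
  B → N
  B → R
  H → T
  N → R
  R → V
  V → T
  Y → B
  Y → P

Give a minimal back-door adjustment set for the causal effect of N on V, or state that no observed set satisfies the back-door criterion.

N→V: minimal back-door set {B}.

desc(N)\{N}={R,T,V}; candidates ⊆ {B,F,H,P,Y}.
size 0: {}; under {} N still reaches {B,F,P,R,T,V,Y} ∋ V.
{B}: N⊥V given {B} in G with N→· removed — back-door holds.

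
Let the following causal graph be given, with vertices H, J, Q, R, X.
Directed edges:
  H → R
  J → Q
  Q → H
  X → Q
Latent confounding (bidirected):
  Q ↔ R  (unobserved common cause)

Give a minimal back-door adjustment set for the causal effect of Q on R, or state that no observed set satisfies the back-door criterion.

Q→R: no observed back-door set.

desc(Q)\{Q}={H,R}; candidates ⊆ {J,X}.
Q↔R: latent back-door arc(s) into Q.
size 0: {}; under {} Q still reaches {J,R,X} ∋ R.
size 1: {J}, {X}; under {J} Q still reaches {R,X} ∋ R.
size 2: {J,X}; under {J,X} Q still reaches {R} ∋ R.
Q↔R cannot be blocked by any observed set — no back-door set.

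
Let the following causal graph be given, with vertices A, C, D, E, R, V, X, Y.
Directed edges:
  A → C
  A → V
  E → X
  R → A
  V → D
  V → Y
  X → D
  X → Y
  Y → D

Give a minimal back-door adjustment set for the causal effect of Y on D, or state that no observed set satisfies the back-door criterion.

Y→D: minimal back-door set {V, X}.

desc(Y)\{Y}={D}; candidates ⊆ {A,C,E,R,V,X}.
size 0: {}; under {} Y still reaches {A,C,D,E,R,V,X} ∋ D.
size 1: {A}, {C}, {E} …(+3); under {A} Y still reaches {D,E,V,X} ∋ D.
{V,X}: Y⊥D given {V,X} in G with Y→· removed — back-door holds.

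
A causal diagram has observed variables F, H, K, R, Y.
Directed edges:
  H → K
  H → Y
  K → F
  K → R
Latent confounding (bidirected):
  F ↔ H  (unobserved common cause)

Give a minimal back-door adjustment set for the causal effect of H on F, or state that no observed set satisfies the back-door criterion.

H→F: no observed back-door set.

desc(H)\{H}={F,K,R,Y}; candidates ⊆ {—}.
H↔F: latent back-door arc(s) into H.
size 0: {}; under {} H still reaches {F} ∋ F.
H↔F cannot be blocked by any observed set — no back-door set.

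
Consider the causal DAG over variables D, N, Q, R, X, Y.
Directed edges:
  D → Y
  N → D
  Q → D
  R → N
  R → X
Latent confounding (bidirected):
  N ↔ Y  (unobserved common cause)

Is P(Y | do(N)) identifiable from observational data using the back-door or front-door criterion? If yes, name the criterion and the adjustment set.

desc(N)\{N}={D,Y}; candidates ⊆ {Q,R,X}.
N↔Y: latent back-door arc(s) into N.
size 0: {}; under {} N still reaches {R,X,Y} ∋ Y.
size 1: {Q}, {R}, {X}; under {Q} N still reaches {R,X,Y} ∋ Y.
size 2: {Q,R}, {Q,X}, {R,X}; under {Q,R} N still reaches {Y} ∋ Y.
N↔Y cannot be blocked by any observed set — no back-door set.
{D}: (i) intercepts every directed N→Y path; (ii) no back-door N→{D}; (iii) {N} blocks every back-door {D}→Y. Front-door holds.
P(Y|do(N)) = Σ_{D} P(D|N) Σ_{N'} P(Y|D,N')P(N').

P(Y|do(N)): frontdoor, adjust for {D}.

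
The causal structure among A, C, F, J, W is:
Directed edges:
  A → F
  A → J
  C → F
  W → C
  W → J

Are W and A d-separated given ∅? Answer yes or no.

Yes — W ⊥ A | ∅.

Bayes-Ball from W | ∅ reaches {C,F,J}.
A ∉ reach(W|∅) ⇒ W ⊥ A | ∅.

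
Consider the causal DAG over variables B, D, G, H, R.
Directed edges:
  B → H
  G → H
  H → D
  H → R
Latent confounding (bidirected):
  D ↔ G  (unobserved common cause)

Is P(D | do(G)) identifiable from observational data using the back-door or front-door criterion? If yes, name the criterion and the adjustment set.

desc(G)\{G}={D,H,R}; candidates ⊆ {B}.
G↔D: latent back-door arc(s) into G.
size 0: {}; under {} G still reaches {D} ∋ D.
size 1: {B}; under {B} G still reaches {D} ∋ D.
G↔D cannot be blocked by any observed set — no back-door set.
{H}: (i) intercepts every directed G→D path; (ii) no back-door G→{H}; (iii) {G} blocks every back-door {H}→D. Front-door holds.
P(D|do(G)) = Σ_{H} P(H|G) Σ_{G'} P(D|H,G')P(G').

P(D|do(G)): frontdoor, adjust for {H}.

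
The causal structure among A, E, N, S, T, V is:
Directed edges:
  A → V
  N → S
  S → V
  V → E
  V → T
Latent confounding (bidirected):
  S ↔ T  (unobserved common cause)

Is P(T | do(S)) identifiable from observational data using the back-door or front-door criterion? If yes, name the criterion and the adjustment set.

desc(S)\{S}={E,T,V}; candidates ⊆ {A,N}.
S↔T: latent back-door arc(s) into S.
size 0: {}; under {} S still reaches {N,T} ∋ T.
size 1: {A}, {N}; under {A} S still reaches {N,T} ∋ T.
size 2: {A,N}; under {A,N} S still reaches {T} ∋ T.
S↔T cannot be blocked by any observed set — no back-door set.
{V}: (i) intercepts every directed S→T path; (ii) no back-door S→{V}; (iii) {S} blocks every back-door {V}→T. Front-door holds.
P(T|do(S)) = Σ_{V} P(V|S) Σ_{S'} P(T|V,S')P(S').

P(T|do(S)): frontdoor, adjust for {V}.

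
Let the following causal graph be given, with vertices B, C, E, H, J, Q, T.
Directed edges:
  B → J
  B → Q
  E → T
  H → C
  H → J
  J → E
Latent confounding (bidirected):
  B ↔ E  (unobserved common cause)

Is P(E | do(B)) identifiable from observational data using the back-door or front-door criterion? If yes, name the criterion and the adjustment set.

P(E|do(B)): frontdoor, adjust for {J}.

desc(B)\{B}={E,J,Q,T}; candidates ⊆ {C,H}.
B↔E: latent back-door arc(s) into B.
size 0: {}; under {} B still reaches {E,T} ∋ E.
size 1: {C}, {H}; under {C} B still reaches {E,T} ∋ E.
size 2: {C,H}; under {C,H} B still reaches {E,T} ∋ E.
B↔E cannot be blocked by any observed set — no back-door set.
{J}: (i) intercepts every directed B→E path; (ii) no back-door B→{J}; (iii) {B} blocks every back-door {J}→E. Front-door holds.
P(E|do(B)) = Σ_{J} P(J|B) Σ_{B'} P(E|J,B')P(B').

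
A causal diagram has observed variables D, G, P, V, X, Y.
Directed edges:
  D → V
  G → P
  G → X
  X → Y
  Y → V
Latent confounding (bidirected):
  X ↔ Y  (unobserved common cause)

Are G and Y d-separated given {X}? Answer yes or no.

Bayes-Ball from G | {X} reaches {P,V,Y}.
Y ∈ reach(G|{X}) ⇒ G ⊥̸ Y | {X}.

No — G and Y are d-connected given {X}.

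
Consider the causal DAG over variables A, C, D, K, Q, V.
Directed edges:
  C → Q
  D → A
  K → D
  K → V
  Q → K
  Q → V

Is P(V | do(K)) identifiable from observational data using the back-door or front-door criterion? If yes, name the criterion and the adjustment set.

P(V|do(K)): backdoor, adjust for {Q}.

desc(K)\{K}={A,D,V}; candidates ⊆ {C,Q}.
size 0: {}; under {} K still reaches {C,Q,V} ∋ V.
{Q}: K⊥V given {Q} in G with K→· removed — back-door holds.
P(V|do(K)) = Σ_{Q} P(V|K,Q)·P(Q).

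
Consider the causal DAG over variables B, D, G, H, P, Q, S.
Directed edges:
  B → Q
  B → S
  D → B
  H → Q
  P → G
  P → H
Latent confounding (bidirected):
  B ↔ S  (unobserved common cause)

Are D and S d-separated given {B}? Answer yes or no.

Bayes-Ball from D | {B} reaches {S}.
S ∈ reach(D|{B}) ⇒ D ⊥̸ S | {B}.

No — D and S are d-connected given {B}.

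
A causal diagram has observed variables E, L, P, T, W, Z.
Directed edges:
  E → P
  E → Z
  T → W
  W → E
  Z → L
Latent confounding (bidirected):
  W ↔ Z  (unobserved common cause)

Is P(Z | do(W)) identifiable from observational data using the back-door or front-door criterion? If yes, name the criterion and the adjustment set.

desc(W)\{W}={E,L,P,Z}; candidates ⊆ {T}.
W↔Z: latent back-door arc(s) into W.
size 0: {}; under {} W still reaches {L,T,Z} ∋ Z.
size 1: {T}; under {T} W still reaches {L,Z} ∋ Z.
W↔Z cannot be blocked by any observed set — no back-door set.
{E}: (i) intercepts every directed W→Z path; (ii) no back-door W→{E}; (iii) {W} blocks every back-door {E}→Z. Front-door holds.
P(Z|do(W)) = Σ_{E} P(E|W) Σ_{W'} P(Z|E,W')P(W').

P(Z|do(W)): frontdoor, adjust for {E}.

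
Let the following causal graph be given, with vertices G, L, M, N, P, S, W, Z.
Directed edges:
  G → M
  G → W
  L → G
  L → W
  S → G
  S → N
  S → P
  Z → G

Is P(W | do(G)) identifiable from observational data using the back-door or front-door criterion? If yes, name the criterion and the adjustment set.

desc(G)\{G}={M,W}; candidates ⊆ {L,N,P,S,Z}.
size 0: {}; under {} G still reaches {L,N,P,S,W,Z} ∋ W.
{L}: G⊥W given {L} in G with G→· removed — back-door holds.
P(W|do(G)) = Σ_{L} P(W|G,L)·P(L).

P(W|do(G)): backdoor, adjust for {L}.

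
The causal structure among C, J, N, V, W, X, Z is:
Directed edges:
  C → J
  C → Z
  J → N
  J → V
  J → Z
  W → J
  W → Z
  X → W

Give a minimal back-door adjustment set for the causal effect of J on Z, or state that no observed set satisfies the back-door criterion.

desc(J)\{J}={N,V,Z}; candidates ⊆ {C,W,X}.
size 0: {}; under {} J still reaches {C,W,X,Z} ∋ Z.
size 1: {C}, {W}, {X}; under {C} J still reaches {W,X,Z} ∋ Z.
{C,W}: J⊥Z given {C,W} in G with J→· removed — back-door holds.

J→Z: minimal back-door set {C, W}.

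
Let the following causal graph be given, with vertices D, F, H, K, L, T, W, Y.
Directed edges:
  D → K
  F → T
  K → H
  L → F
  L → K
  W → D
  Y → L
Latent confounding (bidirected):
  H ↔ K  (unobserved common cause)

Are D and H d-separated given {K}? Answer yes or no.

No — D and H are d-connected given {K}.

Bayes-Ball from D | {K} reaches {F,H,L,T,W,Y}.
H ∈ reach(D|{K}) ⇒ D ⊥̸ H | {K}.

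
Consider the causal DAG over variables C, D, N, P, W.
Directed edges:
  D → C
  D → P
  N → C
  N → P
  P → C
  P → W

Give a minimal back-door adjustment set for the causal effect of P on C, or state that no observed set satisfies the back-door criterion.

desc(P)\{P}={C,W}; candidates ⊆ {D,N}.
size 0: {}; under {} P still reaches {C,D,N} ∋ C.
size 1: {D}, {N}; under {D} P still reaches {C,N} ∋ C.
{D,N}: P⊥C given {D,N} in G with P→· removed — back-door holds.

P→C: minimal back-door set {D, N}.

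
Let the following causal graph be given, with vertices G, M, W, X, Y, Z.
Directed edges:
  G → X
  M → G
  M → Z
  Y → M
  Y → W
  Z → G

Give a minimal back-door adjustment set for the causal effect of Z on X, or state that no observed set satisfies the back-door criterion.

Z→X: minimal back-door set {M}.

desc(Z)\{Z}={G,X}; candidates ⊆ {M,W,Y}.
size 0: {}; under {} Z still reaches {G,M,W,X,Y} ∋ X.
{M}: Z⊥X given {M} in G with Z→· removed — back-door holds.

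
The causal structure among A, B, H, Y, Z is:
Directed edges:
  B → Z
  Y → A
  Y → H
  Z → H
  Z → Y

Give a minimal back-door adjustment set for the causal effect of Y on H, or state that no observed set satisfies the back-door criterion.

Y→H: minimal back-door set {Z}.

desc(Y)\{Y}={A,H}; candidates ⊆ {B,Z}.
size 0: {}; under {} Y still reaches {B,H,Z} ∋ H.
{Z}: Y⊥H given {Z} in G with Y→· removed — back-door holds.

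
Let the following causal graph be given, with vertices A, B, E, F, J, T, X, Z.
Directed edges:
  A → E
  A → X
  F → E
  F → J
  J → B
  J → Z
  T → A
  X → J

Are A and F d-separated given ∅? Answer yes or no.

Yes — A ⊥ F | ∅.

Bayes-Ball from A | ∅ reaches {B,E,J,T,X,Z}.
F ∉ reach(A|∅) ⇒ A ⊥ F | ∅.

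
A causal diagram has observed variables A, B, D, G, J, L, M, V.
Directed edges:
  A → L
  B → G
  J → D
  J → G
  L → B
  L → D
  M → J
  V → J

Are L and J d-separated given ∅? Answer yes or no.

Yes — L ⊥ J | ∅.

Bayes-Ball from L | ∅ reaches {A,B,D,G}.
J ∉ reach(L|∅) ⇒ L ⊥ J | ∅.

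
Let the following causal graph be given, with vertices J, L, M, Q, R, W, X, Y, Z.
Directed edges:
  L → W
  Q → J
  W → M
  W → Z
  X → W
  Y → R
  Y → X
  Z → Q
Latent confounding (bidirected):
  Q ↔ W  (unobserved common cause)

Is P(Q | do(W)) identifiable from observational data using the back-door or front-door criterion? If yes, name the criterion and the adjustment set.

desc(W)\{W}={J,M,Q,Z}; candidates ⊆ {L,R,X,Y}.
W↔Q: latent back-door arc(s) into W.
size 0: {}; under {} W still reaches {J,L,Q,R,X,Y} ∋ Q.
size 1: {L}, {R}, {X} …(+1); under {L} W still reaches {J,Q,R,X,Y} ∋ Q.
size 2: {L,R}, {L,X}, {L,Y} …(+3); under {L,R} W still reaches {J,Q,X,Y} ∋ Q.
W↔Q cannot be blocked by any observed set — no back-door set.
{Z}: (i) intercepts every directed W→Q path; (ii) no back-door W→{Z}; (iii) {W} blocks every back-door {Z}→Q. Front-door holds.
P(Q|do(W)) = Σ_{Z} P(Z|W) Σ_{W'} P(Q|Z,W')P(W').

P(Q|do(W)): frontdoor, adjust for {Z}.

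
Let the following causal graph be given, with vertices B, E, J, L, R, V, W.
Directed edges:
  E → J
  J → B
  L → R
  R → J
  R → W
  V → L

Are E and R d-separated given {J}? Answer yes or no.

No — E and R are d-connected given {J}.

Bayes-Ball from E | {J} reaches {L,R,V,W}.
R ∈ reach(E|{J}) ⇒ E ⊥̸ R | {J}.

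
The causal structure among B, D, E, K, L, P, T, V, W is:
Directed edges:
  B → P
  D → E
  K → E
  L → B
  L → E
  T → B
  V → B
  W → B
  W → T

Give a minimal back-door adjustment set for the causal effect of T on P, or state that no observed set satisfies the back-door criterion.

T→P: minimal back-door set {W}.

desc(T)\{T}={B,P}; candidates ⊆ {D,E,K,L,V,W}.
size 0: {}; under {} T still reaches {B,P,W} ∋ P.
{W}: T⊥P given {W} in G with T→· removed — back-door holds.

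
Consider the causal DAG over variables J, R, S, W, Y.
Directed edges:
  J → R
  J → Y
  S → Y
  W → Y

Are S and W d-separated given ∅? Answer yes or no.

Yes — S ⊥ W | ∅.

Bayes-Ball from S | ∅ reaches {Y}.
W ∉ reach(S|∅) ⇒ S ⊥ W | ∅.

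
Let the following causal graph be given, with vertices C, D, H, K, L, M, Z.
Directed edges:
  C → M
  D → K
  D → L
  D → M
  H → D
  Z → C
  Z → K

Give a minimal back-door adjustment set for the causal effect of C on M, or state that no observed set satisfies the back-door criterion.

desc(C)\{C}={M}; candidates ⊆ {D,H,K,L,Z}.
∅: C⊥M given ∅ in G with C→· removed — back-door holds.

C→M: minimal back-door set ∅.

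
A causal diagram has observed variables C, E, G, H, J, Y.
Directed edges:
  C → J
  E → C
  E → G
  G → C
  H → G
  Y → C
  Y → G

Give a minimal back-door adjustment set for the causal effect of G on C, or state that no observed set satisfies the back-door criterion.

desc(G)\{G}={C,J}; candidates ⊆ {E,H,Y}.
size 0: {}; under {} G still reaches {C,E,H,J,Y} ∋ C.
size 1: {E}, {H}, {Y}; under {E} G still reaches {C,H,J,Y} ∋ C.
{E,Y}: G⊥C given {E,Y} in G with G→· removed — back-door holds.

G→C: minimal back-door set {E, Y}.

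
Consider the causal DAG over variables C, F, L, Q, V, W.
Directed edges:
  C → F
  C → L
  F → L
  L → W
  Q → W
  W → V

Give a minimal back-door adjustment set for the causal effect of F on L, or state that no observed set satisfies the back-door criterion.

F→L: minimal back-door set {C}.

desc(F)\{F}={L,V,W}; candidates ⊆ {C,Q}.
size 0: {}; under {} F still reaches {C,L,V,W} ∋ L.
{C}: F⊥L given {C} in G with F→· removed — back-door holds.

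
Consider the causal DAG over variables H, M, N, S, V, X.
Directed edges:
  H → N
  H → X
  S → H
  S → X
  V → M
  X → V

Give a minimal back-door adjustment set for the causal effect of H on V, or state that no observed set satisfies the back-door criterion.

H→V: minimal back-door set {S}.

desc(H)\{H}={M,N,V,X}; candidates ⊆ {S}.
size 0: {}; under {} H still reaches {M,S,V,X} ∋ V.
{S}: H⊥V given {S} in G with H→· removed — back-door holds.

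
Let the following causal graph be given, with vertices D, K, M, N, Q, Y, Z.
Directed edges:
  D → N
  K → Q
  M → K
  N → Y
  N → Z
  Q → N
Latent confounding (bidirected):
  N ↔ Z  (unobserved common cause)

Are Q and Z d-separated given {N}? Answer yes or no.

Bayes-Ball from Q | {N} reaches {D,K,M,Z}.
Z ∈ reach(Q|{N}) ⇒ Q ⊥̸ Z | {N}.

No — Q and Z are d-connected given {N}.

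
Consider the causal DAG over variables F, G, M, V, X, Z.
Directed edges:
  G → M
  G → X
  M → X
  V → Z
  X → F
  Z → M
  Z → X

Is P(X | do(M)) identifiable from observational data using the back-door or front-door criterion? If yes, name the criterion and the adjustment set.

P(X|do(M)): backdoor, adjust for {G, Z}.

desc(M)\{M}={F,X}; candidates ⊆ {G,V,Z}.
size 0: {}; under {} M still reaches {F,G,V,X,Z} ∋ X.
size 1: {G}, {V}, {Z}; under {G} M still reaches {F,V,X,Z} ∋ X.
{G,Z}: M⊥X given {G,Z} in G with M→· removed — back-door holds.
P(X|do(M)) = Σ_{G,Z} P(X|M,G,Z)·P(G,Z).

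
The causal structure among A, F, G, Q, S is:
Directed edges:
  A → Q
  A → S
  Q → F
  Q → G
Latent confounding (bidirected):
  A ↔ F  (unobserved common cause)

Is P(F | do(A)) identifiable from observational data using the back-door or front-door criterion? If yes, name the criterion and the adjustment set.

desc(A)\{A}={F,G,Q,S}; candidates ⊆ {—}.
A↔F: latent back-door arc(s) into A.
size 0: {}; under {} A still reaches {F} ∋ F.
A↔F cannot be blocked by any observed set — no back-door set.
{Q}: (i) intercepts every directed A→F path; (ii) no back-door A→{Q}; (iii) {A} blocks every back-door {Q}→F. Front-door holds.
P(F|do(A)) = Σ_{Q} P(Q|A) Σ_{A'} P(F|Q,A')P(A').

P(F|do(A)): frontdoor, adjust for {Q}.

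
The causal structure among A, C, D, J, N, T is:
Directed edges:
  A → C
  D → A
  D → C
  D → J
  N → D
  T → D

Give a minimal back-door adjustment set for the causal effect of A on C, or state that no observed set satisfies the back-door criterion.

desc(A)\{A}={C}; candidates ⊆ {D,J,N,T}.
size 0: {}; under {} A still reaches {C,D,J,N,T} ∋ C.
{D}: A⊥C given {D} in G with A→· removed — back-door holds.

A→C: minimal back-door set {D}.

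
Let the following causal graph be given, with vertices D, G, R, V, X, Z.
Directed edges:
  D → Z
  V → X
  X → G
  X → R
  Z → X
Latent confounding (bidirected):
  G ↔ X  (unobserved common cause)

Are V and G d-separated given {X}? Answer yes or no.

Bayes-Ball from V | {X} reaches {D,G,Z}.
G ∈ reach(V|{X}) ⇒ V ⊥̸ G | {X}.

No — V and G are d-connected given {X}.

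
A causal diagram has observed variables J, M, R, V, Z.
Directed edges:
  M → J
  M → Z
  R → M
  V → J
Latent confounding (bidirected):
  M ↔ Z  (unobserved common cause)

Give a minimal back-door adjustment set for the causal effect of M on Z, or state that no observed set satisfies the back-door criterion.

desc(M)\{M}={J,Z}; candidates ⊆ {R,V}.
M↔Z: latent back-door arc(s) into M.
size 0: {}; under {} M still reaches {R,Z} ∋ Z.
size 1: {R}, {V}; under {R} M still reaches {Z} ∋ Z.
size 2: {R,V}; under {R,V} M still reaches {Z} ∋ Z.
M↔Z cannot be blocked by any observed set — no back-door set.

M→Z: no observed back-door set.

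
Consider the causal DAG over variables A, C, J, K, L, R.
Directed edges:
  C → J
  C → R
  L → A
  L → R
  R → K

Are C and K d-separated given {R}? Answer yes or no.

Yes — C ⊥ K | {R}.

Bayes-Ball from C | {R} reaches {A,J,L}.
K ∉ reach(C|{R}) ⇒ C ⊥ K | {R}.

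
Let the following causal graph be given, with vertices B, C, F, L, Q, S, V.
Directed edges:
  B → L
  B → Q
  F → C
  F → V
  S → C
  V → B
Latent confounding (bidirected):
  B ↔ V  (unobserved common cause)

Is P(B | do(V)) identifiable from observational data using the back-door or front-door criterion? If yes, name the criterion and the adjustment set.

desc(V)\{V}={B,L,Q}; candidates ⊆ {C,F,S}.
V↔B: latent back-door arc(s) into V.
size 0: {}; under {} V still reaches {B,C,F,L,Q} ∋ B.
size 1: {C}, {F}, {S}; under {C} V still reaches {B,F,L,Q,S} ∋ B.
size 2: {C,F}, {C,S}, {F,S}; under {C,F} V still reaches {B,L,Q} ∋ B.
V↔B cannot be blocked by any observed set — no back-door set.
No mediator lies on a directed V→…→B path.
Neither criterion identifies P(B|do(V)) in this graph.

P(B|do(V)): not identifiable (no BD/FD set).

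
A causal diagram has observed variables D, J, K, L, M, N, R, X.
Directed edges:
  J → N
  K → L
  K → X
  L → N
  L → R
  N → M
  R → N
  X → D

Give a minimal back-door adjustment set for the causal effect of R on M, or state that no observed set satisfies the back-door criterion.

R→M: minimal back-door set {L}.

desc(R)\{R}={M,N}; candidates ⊆ {D,J,K,L,X}.
size 0: {}; under {} R still reaches {D,K,L,M,N,X} ∋ M.
{L}: R⊥M given {L} in G with R→· removed — back-door holds.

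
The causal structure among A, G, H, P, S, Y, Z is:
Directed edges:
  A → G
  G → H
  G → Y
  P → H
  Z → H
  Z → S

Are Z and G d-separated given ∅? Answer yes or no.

Bayes-Ball from Z | ∅ reaches {H,S}.
G ∉ reach(Z|∅) ⇒ Z ⊥ G | ∅.

Yes — Z ⊥ G | ∅.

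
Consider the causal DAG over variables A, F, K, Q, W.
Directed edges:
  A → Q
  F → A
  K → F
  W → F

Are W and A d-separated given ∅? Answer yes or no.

Bayes-Ball from W | ∅ reaches {A,F,Q}.
A ∈ reach(W|∅) ⇒ W ⊥̸ A | ∅.

No — W and A are d-connected given ∅.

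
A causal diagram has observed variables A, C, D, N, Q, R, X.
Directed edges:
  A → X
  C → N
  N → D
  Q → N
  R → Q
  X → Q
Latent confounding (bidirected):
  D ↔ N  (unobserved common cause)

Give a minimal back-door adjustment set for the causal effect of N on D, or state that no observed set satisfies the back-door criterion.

N→D: no observed back-door set.

desc(N)\{N}={D}; candidates ⊆ {A,C,Q,R,X}.
N↔D: latent back-door arc(s) into N.
size 0: {}; under {} N still reaches {A,C,D,Q,R,X} ∋ D.
size 1: {A}, {C}, {Q} …(+2); under {A} N still reaches {C,D,Q,R,X} ∋ D.
size 2: {A,C}, {A,Q}, {A,R} …(+7); under {A,C} N still reaches {D,Q,R,X} ∋ D.
N↔D cannot be blocked by any observed set — no back-door set.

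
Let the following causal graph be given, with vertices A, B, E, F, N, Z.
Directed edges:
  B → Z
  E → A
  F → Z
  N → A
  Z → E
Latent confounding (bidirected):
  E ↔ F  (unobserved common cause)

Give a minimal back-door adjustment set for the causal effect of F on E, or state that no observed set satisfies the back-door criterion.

desc(F)\{F}={A,E,Z}; candidates ⊆ {B,N}.
F↔E: latent back-door arc(s) into F.
size 0: {}; under {} F still reaches {A,E} ∋ E.
size 1: {B}, {N}; under {B} F still reaches {A,E} ∋ E.
size 2: {B,N}; under {B,N} F still reaches {A,E} ∋ E.
F↔E cannot be blocked by any observed set — no back-door set.

F→E: no observed back-door set.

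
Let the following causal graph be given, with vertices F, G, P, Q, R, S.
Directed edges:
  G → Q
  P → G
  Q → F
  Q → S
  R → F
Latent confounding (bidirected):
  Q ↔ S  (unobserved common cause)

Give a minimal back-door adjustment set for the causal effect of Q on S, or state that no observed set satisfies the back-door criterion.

Q→S: no observed back-door set.

desc(Q)\{Q}={F,S}; candidates ⊆ {G,P,R}.
Q↔S: latent back-door arc(s) into Q.
size 0: {}; under {} Q still reaches {G,P,S} ∋ S.
size 1: {G}, {P}, {R}; under {G} Q still reaches {S} ∋ S.
size 2: {G,P}, {G,R}, {P,R}; under {G,P} Q still reaches {S} ∋ S.
Q↔S cannot be blocked by any observed set — no back-door set.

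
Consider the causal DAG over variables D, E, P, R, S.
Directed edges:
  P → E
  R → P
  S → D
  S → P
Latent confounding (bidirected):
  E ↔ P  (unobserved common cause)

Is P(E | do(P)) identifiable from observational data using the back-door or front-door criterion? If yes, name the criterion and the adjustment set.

P(E|do(P)): not identifiable (no BD/FD set).

desc(P)\{P}={E}; candidates ⊆ {D,R,S}.
P↔E: latent back-door arc(s) into P.
size 0: {}; under {} P still reaches {D,E,R,S} ∋ E.
size 1: {D}, {R}, {S}; under {D} P still reaches {E,R,S} ∋ E.
size 2: {D,R}, {D,S}, {R,S}; under {D,R} P still reaches {E,S} ∋ E.
P↔E cannot be blocked by any observed set — no back-door set.
No mediator lies on a directed P→…→E path.
Neither criterion identifies P(E|do(P)) in this graph.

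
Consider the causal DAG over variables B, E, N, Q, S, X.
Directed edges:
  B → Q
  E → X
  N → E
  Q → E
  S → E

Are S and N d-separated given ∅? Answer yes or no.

Bayes-Ball from S | ∅ reaches {E,X}.
N ∉ reach(S|∅) ⇒ S ⊥ N | ∅.

Yes — S ⊥ N | ∅.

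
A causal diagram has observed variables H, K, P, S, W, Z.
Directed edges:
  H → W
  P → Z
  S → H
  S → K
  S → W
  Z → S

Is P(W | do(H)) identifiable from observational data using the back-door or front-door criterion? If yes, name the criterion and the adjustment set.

desc(H)\{H}={W}; candidates ⊆ {K,P,S,Z}.
size 0: {}; under {} H still reaches {K,P,S,W,Z} ∋ W.
{S}: H⊥W given {S} in G with H→· removed — back-door holds.
P(W|do(H)) = Σ_{S} P(W|H,S)·P(S).

P(W|do(H)): backdoor, adjust for {S}.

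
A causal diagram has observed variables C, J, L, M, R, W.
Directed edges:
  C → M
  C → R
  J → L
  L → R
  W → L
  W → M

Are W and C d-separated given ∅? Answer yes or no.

Yes — W ⊥ C | ∅.

Bayes-Ball from W | ∅ reaches {L,M,R}.
C ∉ reach(W|∅) ⇒ W ⊥ C | ∅.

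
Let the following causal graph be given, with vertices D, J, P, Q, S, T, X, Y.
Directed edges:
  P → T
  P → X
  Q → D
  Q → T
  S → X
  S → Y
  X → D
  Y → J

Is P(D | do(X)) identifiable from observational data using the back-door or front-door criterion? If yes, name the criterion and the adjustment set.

P(D|do(X)): backdoor, adjust for ∅.

desc(X)\{X}={D}; candidates ⊆ {J,P,Q,S,T,Y}.
∅: X⊥D given ∅ in G with X→· removed — back-door holds.
P(D|do(X)) = P(D|X) — no adjustment needed.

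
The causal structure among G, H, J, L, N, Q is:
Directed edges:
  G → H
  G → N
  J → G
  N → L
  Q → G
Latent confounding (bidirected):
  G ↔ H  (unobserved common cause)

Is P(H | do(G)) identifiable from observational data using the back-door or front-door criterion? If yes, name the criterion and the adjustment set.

desc(G)\{G}={H,L,N}; candidates ⊆ {J,Q}.
G↔H: latent back-door arc(s) into G.
size 0: {}; under {} G still reaches {H,J,Q} ∋ H.
size 1: {J}, {Q}; under {J} G still reaches {H,Q} ∋ H.
size 2: {J,Q}; under {J,Q} G still reaches {H} ∋ H.
G↔H cannot be blocked by any observed set — no back-door set.
No mediator lies on a directed G→…→H path.
Neither criterion identifies P(H|do(G)) in this graph.

P(H|do(G)): not identifiable (no BD/FD set).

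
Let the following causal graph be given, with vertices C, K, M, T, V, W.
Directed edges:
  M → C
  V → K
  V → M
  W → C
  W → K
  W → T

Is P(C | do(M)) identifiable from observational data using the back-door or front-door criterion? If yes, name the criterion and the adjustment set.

P(C|do(M)): backdoor, adjust for ∅.

desc(M)\{M}={C}; candidates ⊆ {K,T,V,W}.
∅: M⊥C given ∅ in G with M→· removed — back-door holds.
P(C|do(M)) = P(C|M) — no adjustment needed.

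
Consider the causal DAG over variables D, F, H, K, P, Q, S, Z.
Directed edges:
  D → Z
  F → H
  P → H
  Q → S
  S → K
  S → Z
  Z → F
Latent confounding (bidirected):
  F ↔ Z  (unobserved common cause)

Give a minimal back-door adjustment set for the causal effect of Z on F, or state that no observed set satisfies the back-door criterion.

desc(Z)\{Z}={F,H}; candidates ⊆ {D,K,P,Q,S}.
Z↔F: latent back-door arc(s) into Z.
size 0: {}; under {} Z still reaches {D,F,H,K,Q,S} ∋ F.
size 1: {D}, {K}, {P} …(+2); under {D} Z still reaches {F,H,K,Q,S} ∋ F.
size 2: {D,K}, {D,P}, {D,Q} …(+7); under {D,K} Z still reaches {F,H,Q,S} ∋ F.
Z↔F cannot be blocked by any observed set — no back-door set.

Z→F: no observed back-door set.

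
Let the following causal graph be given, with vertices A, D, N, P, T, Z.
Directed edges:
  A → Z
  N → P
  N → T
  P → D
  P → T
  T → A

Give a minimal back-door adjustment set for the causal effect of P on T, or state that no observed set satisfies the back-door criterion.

P→T: minimal back-door set {N}.

desc(P)\{P}={A,D,T,Z}; candidates ⊆ {N}.
size 0: {}; under {} P still reaches {A,N,T,Z} ∋ T.
{N}: P⊥T given {N} in G with P→· removed — back-door holds.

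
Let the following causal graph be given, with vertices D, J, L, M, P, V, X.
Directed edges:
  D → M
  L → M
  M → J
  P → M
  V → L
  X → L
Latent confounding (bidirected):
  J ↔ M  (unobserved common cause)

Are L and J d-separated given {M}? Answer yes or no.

Bayes-Ball from L | {M} reaches {D,J,P,V,X}.
J ∈ reach(L|{M}) ⇒ L ⊥̸ J | {M}.

No — L and J are d-connected given {M}.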